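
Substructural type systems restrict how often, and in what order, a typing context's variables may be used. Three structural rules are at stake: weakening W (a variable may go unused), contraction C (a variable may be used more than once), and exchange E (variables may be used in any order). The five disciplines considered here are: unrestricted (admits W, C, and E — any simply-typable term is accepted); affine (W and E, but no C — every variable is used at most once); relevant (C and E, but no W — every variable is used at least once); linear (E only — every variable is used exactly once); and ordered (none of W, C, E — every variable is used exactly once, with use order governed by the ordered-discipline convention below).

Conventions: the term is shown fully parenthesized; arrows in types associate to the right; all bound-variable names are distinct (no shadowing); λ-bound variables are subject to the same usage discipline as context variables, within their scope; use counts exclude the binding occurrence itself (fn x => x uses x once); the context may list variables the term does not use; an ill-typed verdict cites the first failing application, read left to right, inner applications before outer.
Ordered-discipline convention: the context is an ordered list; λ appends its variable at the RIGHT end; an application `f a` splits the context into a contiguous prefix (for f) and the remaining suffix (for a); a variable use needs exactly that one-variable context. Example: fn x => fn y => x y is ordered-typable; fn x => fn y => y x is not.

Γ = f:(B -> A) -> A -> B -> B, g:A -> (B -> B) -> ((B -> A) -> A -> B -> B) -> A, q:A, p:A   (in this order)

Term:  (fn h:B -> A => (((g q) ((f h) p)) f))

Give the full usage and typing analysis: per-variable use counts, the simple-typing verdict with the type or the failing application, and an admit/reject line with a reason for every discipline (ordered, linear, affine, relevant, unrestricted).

use counts: f: 2; g: 1; q: 1; p: 1; h [bound]: 1
uses in reading order: g, q, f, h, p, f
typing: well-typed at (B -> A) -> A
ordered ✗ (f ×2 used more than once (contraction))
linear ✗ (f ×2 used more than once (contraction))
affine ✗ (f ×2 used more than once (contraction))
relevant ✓ (at least one use each (f, g, q, p, h))
unrestricted ✓ (typability at (B -> A) -> A is all that's needed)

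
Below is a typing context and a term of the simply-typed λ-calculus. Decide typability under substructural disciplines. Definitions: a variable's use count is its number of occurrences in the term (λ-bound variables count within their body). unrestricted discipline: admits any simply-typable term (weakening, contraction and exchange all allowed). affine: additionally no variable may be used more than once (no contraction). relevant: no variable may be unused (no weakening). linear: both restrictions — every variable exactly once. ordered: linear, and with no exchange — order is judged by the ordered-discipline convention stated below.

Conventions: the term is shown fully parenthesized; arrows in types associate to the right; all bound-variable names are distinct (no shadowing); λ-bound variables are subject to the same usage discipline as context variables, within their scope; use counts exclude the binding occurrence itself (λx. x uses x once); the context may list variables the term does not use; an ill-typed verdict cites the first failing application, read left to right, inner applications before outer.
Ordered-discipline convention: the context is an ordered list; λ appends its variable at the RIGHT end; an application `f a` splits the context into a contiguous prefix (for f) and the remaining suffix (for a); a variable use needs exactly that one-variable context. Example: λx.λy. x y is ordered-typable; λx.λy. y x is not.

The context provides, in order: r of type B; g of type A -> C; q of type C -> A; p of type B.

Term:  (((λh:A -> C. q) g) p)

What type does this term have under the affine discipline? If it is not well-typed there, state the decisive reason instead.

not well-typed under affine — a type mismatch blocks all five
usage: r: 0; g: 1; q: 1; p: 1; h [bound]: 0
uses in reading order: q, g, p
typing: ill-typed: argument of type B where C is required
all disciplines: ordered ✗ | linear ✗ | affine ✗ | relevant ✗ | unrestricted ✗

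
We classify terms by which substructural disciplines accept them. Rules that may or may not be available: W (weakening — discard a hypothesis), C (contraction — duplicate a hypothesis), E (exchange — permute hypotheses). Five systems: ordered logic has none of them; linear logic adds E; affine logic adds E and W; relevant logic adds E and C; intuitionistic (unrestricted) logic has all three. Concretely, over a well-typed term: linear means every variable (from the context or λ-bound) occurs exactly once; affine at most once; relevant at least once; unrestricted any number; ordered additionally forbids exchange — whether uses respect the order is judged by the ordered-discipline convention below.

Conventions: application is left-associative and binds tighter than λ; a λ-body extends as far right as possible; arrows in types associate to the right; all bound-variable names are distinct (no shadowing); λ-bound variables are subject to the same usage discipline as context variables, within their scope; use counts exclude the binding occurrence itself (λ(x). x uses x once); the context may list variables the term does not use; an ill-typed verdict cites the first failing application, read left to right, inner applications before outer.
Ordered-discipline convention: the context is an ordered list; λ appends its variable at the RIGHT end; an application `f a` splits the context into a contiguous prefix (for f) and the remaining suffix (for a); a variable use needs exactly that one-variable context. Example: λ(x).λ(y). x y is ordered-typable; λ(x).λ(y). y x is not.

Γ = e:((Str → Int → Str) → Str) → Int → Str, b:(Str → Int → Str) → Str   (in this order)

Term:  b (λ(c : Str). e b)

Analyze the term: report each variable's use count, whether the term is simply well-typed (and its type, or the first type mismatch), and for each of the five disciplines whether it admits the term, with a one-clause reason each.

variable uses: e: 1, b: 2, c (bound): 0
uses in reading order: b, e, b
typing: well-typed at Str
ordered ✗ (repeated use of b ×2; c never used (weakening))
linear ✗ (repeated use of b ×2; c never used (weakening))
affine ✗ (repeated use of b ×2)
relevant ✗ (c never used (weakening))
unrestricted ✓ (typability at Str is all that's needed)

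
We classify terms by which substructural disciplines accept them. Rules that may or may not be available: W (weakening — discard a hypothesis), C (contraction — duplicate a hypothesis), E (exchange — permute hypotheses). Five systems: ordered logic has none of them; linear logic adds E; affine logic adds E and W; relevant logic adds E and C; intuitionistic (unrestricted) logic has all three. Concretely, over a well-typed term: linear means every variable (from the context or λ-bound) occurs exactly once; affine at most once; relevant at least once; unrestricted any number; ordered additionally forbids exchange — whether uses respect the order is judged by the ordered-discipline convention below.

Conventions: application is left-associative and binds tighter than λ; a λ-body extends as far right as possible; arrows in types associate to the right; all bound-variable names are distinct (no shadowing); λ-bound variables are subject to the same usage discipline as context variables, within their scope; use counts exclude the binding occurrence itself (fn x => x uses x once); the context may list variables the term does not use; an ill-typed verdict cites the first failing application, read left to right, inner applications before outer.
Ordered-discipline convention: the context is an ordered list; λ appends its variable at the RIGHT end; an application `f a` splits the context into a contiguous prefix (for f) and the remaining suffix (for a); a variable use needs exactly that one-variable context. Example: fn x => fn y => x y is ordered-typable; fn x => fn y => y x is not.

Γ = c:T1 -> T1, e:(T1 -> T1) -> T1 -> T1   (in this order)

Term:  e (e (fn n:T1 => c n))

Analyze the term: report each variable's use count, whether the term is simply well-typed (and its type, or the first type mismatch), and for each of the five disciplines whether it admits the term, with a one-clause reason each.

use counts: c: 1×; e: 2×; n (bound): 1×
uses in reading order: e, e, c, n
typing: ✓ — T1 -> T1
ordered: ✗ — repeated use of e ×2
linear: ✗ — repeated use of e ×2
affine: ✗ — repeated use of e ×2
relevant: ✓ — none of c, e, n goes unused
unrestricted: ✓ — typability at T1 -> T1 is all that's needed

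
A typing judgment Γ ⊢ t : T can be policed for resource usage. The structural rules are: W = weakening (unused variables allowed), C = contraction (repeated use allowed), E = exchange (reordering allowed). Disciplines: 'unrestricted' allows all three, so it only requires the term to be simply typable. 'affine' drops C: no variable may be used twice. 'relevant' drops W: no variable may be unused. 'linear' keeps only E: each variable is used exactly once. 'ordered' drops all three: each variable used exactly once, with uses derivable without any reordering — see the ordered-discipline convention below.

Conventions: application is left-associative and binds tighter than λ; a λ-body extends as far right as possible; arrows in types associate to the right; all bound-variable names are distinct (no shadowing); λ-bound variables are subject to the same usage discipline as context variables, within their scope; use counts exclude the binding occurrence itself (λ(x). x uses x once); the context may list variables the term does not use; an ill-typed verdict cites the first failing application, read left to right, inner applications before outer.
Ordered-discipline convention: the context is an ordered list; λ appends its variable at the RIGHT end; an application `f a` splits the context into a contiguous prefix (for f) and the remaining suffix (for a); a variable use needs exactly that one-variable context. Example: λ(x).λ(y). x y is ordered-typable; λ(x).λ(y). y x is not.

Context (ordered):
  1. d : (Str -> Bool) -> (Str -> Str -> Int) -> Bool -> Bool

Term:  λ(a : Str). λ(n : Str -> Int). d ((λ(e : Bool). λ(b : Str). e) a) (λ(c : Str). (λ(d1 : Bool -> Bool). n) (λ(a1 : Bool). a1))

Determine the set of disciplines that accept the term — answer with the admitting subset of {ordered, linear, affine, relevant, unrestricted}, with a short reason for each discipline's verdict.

admitting disciplines: none
variable uses: d=1; a (bound)=1; n (bound)=1; e (bound)=1; b (bound)=0; c (bound)=0; d1 (bound)=0; a1 (bound)=1
order of uses: d, e, a, n, a1
typing: ill-typed: an argument Str mismatches the expected Bool
ordered ✗ (a type mismatch blocks all five)
linear ✗ (the type mismatch rejects it)
affine ✗ (not simply typable)
relevant ✗ (fails simple typing)
unrestricted ✗ (a type mismatch blocks all five)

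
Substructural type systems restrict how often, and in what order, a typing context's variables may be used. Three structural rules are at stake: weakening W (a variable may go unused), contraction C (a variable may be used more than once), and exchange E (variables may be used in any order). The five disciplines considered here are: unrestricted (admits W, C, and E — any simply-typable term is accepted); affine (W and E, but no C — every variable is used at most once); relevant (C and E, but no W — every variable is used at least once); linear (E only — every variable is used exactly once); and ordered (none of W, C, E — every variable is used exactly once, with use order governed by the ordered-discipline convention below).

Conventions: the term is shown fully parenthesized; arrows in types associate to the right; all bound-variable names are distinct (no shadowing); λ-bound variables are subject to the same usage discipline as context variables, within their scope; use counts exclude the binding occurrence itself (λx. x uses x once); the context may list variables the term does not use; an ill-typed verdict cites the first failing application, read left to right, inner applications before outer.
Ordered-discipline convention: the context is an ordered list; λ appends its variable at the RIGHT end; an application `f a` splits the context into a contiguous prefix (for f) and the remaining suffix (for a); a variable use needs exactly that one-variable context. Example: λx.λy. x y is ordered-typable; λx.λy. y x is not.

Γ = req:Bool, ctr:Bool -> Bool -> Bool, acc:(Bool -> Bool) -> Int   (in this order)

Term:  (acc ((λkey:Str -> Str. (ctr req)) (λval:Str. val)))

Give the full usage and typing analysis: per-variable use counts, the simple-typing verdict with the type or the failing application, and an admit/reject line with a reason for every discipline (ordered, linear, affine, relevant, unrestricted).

variable uses: req=1; ctr=1; acc=1; key (bound)=0; val (bound)=1
use order (left to right): acc, ctr, req, val
typing: well-typed — term : Int
ordered ✗ (needs weakening: key unused)
linear ✗ (needs weakening: key unused)
affine ✓ (none of req, ctr, acc, key, val used more than once)
relevant ✗ (needs weakening: key unused)
unrestricted ✓ (typability at Int is all that's needed)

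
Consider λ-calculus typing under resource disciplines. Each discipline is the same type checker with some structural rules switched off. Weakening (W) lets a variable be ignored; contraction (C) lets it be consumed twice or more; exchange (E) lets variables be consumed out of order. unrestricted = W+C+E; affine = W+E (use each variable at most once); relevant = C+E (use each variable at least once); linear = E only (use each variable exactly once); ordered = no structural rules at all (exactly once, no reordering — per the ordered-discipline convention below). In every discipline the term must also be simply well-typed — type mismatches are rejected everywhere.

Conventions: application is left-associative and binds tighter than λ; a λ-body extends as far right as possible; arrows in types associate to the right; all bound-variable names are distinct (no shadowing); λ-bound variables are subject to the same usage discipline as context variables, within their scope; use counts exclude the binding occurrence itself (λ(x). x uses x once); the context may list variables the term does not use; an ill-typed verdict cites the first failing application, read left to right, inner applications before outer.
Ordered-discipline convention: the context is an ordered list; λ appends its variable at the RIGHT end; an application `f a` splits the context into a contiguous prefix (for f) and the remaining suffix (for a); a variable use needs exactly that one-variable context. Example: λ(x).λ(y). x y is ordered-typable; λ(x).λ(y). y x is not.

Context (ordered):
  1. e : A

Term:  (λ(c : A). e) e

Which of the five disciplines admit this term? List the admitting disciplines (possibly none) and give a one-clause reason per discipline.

admitting disciplines: unrestricted
usage: e: 2; c [bound]: 0
use order (left to right): e, e
typing: well-typed at A
ordered: ✗, e ×2 used more than once (contraction); c left unused
linear: ✗, e ×2 used more than once (contraction); c left unused
affine: ✗, e ×2 used more than once (contraction)
relevant: ✗, c left unused
unrestricted: ✓, simply typable at A; W, C, E all held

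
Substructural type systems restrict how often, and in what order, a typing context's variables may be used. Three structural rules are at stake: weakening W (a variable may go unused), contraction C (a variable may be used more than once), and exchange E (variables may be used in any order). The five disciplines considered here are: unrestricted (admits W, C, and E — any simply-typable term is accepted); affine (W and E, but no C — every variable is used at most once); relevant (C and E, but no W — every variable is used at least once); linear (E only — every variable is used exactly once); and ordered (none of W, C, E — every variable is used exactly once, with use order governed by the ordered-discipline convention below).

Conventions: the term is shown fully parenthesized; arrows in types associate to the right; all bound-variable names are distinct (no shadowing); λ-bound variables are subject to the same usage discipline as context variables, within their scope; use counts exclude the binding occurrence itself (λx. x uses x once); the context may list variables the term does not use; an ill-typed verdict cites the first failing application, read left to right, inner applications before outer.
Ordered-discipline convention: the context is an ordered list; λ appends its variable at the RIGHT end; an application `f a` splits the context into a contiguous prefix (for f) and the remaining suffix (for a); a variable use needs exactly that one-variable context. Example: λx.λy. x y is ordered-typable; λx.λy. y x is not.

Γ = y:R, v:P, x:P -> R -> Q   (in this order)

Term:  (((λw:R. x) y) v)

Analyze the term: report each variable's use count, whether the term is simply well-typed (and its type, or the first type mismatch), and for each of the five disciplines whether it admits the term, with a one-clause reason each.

variable uses: y=1, v=1, x=1, w [bound]=0
use order (left to right): x, y, v
typing: ✓ — R -> Q
ordered ✗ (needs weakening: w unused)
linear ✗ (needs weakening: w unused)
affine ✓ (at most one use each (y, v, x, w))
relevant ✗ (needs weakening: w unused)
unrestricted ✓ (typability at R -> Q is all that's needed)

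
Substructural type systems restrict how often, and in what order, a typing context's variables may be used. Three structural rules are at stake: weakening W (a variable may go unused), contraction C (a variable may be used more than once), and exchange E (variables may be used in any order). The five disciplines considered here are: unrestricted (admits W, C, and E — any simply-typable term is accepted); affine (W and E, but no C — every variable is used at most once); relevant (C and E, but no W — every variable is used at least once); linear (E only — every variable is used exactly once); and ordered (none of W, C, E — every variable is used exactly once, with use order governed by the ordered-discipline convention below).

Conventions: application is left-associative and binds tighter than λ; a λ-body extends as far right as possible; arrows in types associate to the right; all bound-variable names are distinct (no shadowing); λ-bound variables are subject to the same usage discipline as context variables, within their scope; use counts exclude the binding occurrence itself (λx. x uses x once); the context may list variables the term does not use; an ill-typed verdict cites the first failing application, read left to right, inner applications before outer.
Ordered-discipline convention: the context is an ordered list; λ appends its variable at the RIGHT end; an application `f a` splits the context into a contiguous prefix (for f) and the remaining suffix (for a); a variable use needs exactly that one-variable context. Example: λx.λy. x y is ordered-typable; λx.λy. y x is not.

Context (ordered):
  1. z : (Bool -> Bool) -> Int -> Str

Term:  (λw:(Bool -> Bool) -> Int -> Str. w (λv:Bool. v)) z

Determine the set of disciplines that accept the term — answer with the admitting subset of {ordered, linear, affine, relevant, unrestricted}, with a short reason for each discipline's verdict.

admitted by: ordered, linear, affine, relevant, unrestricted
use counts: z: 1, w [bound]: 1, v [bound]: 1
uses in reading order: w, v, z
typing: ✓ — Int -> Str
ordered ✓ (single-use (z, w, v), ordered derivation ok)
linear ✓ (exactly-once usage across z, w, v)
affine ✓ (z, w, v: no repeats, contraction unneeded)
relevant ✓ (every one of z, w, v appears)
unrestricted ✓ (well-typed at Int -> Str; no restrictions here)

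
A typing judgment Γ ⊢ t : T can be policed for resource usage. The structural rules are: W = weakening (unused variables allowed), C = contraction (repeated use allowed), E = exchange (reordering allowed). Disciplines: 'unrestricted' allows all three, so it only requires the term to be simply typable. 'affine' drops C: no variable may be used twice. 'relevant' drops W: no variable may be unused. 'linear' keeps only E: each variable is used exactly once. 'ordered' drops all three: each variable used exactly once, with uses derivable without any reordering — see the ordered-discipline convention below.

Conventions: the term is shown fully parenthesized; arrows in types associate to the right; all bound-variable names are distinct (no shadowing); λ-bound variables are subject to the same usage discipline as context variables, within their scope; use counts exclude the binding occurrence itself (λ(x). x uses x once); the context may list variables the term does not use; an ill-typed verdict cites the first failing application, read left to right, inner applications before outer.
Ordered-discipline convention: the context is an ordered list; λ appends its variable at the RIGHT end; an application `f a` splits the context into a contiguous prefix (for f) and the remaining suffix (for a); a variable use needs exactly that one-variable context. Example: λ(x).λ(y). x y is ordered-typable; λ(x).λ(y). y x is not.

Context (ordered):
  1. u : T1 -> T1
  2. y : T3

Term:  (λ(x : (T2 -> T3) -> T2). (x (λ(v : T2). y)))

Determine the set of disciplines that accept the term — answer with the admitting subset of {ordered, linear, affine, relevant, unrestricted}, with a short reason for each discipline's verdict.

accepted by: affine, unrestricted
counts: u ×0; y ×1; x (bound) ×1; v (bound) ×0
use order (left to right): x, y
typing: well-typed — term : ((T2 -> T3) -> T2) -> T2
ordered: ✗ — u, v never used (weakening)
linear: ✗ — u, v never used (weakening)
affine: ✓ — at most one use each (u, y, x, v)
relevant: ✗ — u, v never used (weakening)
unrestricted: ✓ — typability at ((T2 -> T3) -> T2) -> T2 is all that's needed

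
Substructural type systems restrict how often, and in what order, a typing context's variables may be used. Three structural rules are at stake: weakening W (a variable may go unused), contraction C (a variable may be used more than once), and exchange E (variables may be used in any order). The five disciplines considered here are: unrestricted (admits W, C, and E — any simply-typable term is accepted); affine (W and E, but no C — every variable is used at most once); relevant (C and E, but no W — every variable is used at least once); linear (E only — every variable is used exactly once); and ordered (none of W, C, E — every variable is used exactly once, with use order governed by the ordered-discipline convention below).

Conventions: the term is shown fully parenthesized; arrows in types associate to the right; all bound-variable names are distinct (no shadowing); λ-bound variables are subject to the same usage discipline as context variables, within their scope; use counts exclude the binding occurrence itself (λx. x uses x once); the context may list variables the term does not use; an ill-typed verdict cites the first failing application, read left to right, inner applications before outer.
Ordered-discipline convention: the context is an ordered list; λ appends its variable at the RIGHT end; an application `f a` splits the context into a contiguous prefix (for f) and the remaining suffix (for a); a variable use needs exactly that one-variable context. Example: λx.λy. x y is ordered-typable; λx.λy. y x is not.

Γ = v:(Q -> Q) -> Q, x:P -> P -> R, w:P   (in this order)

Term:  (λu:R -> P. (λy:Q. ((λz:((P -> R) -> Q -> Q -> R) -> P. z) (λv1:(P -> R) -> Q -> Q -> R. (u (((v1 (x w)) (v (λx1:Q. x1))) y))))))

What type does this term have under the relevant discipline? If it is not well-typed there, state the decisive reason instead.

term : (R -> P) -> Q -> ((P -> R) -> Q -> Q -> R) -> P
counts: v=1, x=1, w=1, u (λ-bound)=1, y (λ-bound)=1, z (λ-bound)=1, v1 (λ-bound)=1, x1 (λ-bound)=1
left-to-right use order: z, u, v1, x, w, v, x1, y
typing: well-typed — term : (R -> P) -> Q -> ((P -> R) -> Q -> Q -> R) -> P
all disciplines: ordered ✗ · linear ✓ · affine ✓ · relevant ✓ · unrestricted ✓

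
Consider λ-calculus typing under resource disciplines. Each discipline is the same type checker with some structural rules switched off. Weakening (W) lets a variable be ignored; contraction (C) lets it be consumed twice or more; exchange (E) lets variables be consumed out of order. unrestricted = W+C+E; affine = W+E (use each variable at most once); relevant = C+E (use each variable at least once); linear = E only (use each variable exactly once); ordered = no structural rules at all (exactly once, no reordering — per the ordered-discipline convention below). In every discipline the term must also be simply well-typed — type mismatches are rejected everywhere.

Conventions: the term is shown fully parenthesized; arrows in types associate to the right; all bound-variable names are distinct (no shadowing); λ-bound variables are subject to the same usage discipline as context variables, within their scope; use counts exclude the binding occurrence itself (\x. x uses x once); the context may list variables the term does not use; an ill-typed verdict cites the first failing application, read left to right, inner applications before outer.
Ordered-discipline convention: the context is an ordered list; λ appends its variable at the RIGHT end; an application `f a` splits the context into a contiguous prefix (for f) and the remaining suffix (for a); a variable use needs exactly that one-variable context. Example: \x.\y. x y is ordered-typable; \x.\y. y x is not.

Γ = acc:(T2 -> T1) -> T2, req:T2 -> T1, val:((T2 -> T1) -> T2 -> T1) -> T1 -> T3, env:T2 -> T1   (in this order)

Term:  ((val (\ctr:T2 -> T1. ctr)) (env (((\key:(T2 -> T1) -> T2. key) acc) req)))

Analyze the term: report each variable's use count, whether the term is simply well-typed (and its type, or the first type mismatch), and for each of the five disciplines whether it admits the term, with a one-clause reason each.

usage: acc ×1, req ×1, val ×1, env ×1, ctr [bound] ×1, key [bound] ×1
order of uses: val, ctr, env, key, acc, req
typing: the term checks, with type T3
ordered: ✗ — use order val, ctr, env, key, acc, req needs exchange
linear: ✓ — exactly-once usage across acc, req, val, env, ctr, key
affine: ✓ — at most one use each (acc, req, val, env, ctr, key)
relevant: ✓ — acc, req, val, env, ctr, key: all used, weakening unneeded
unrestricted: ✓ — simply typable at T3; W, C, E all held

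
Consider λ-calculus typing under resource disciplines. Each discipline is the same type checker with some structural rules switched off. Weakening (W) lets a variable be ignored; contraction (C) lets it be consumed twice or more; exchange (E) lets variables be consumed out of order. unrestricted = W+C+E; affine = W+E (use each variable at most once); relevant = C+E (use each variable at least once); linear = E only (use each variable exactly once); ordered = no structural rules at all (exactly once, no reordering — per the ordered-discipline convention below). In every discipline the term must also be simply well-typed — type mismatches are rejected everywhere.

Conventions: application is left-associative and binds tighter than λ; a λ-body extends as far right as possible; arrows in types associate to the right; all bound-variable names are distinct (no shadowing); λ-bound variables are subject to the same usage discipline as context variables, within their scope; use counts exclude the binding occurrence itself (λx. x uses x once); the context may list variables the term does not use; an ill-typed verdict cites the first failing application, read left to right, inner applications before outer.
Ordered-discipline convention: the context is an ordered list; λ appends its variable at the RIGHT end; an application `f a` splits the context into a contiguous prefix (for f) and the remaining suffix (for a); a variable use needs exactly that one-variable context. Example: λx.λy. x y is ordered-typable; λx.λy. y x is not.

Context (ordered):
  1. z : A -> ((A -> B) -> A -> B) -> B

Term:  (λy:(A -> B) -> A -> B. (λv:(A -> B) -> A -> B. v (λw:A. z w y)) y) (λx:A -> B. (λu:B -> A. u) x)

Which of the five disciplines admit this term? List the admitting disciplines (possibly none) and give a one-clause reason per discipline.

admitted in: none
counts: z: 1×; y (bound): 2×; v (bound): 1×; w (bound): 1×; x (bound): 1×; u (bound): 1×
use order (left to right): v, z, w, y, y, u, x
typing: ill-typed: argument of type A -> B where B -> A is required
ordered: ✗ — fails simple typing
linear: ✗ — a type mismatch blocks all five
affine: ✗ — the type mismatch rejects it
relevant: ✗ — not simply typable
unrestricted: ✗ — fails simple typing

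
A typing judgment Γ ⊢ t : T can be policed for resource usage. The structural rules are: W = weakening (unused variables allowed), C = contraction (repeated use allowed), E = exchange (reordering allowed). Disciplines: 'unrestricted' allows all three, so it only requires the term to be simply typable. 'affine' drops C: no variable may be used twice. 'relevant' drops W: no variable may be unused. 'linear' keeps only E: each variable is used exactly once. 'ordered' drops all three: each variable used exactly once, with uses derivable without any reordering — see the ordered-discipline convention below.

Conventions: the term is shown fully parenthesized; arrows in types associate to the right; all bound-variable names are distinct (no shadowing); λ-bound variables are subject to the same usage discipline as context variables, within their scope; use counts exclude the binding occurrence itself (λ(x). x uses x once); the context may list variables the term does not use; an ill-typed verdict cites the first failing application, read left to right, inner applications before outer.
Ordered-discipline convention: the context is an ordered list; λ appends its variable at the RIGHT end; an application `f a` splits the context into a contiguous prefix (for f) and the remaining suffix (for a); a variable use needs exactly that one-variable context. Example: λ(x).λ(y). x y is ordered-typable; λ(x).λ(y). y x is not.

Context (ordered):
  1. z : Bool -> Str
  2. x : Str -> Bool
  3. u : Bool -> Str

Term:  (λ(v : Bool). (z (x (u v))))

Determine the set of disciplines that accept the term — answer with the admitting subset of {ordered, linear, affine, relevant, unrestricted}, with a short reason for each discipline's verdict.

admitted in: ordered, linear, affine, relevant, unrestricted
usage: z=1; x=1; u=1; v (λ-bound)=1
order of uses: z, x, u, v
typing: the term checks, with type Bool -> Str
ordered: ✓, z, x, u, v once each; derivable with no W/C/E
linear: ✓, each of z, x, u, v used exactly once
affine: ✓, z, x, u, v: no repeats, contraction unneeded
relevant: ✓, every one of z, x, u, v appears
unrestricted: ✓, typability at Bool -> Str is all that's needed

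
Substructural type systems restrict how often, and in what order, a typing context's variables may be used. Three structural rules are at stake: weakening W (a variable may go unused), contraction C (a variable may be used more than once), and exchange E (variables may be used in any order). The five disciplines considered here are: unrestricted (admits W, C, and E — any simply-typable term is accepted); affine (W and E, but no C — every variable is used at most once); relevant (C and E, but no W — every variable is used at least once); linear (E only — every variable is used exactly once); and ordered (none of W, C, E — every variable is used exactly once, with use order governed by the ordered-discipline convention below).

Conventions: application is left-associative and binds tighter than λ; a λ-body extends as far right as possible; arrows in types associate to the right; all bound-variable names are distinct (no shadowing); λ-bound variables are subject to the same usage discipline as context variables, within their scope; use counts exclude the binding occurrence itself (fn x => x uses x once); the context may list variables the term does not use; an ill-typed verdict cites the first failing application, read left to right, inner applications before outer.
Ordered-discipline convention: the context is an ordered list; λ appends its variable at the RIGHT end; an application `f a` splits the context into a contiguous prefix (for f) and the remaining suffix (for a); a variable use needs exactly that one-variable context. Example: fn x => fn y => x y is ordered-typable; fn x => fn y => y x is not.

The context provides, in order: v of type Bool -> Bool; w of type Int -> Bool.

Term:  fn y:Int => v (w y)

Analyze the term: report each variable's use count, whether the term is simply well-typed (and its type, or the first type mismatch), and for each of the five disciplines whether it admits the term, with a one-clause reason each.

usage: v=1, w=1, y (bound)=1
left-to-right use order: v, w, y
typing: ✓ — Int -> Bool
ordered: ✓, one use each (v, w, y); ordered split holds
linear: ✓, v, w, y: one use apiece
affine: ✓, no duplicate uses among v, w, y
relevant: ✓, every one of v, w, y appears
unrestricted: ✓, well-typed at Int -> Bool; no restrictions here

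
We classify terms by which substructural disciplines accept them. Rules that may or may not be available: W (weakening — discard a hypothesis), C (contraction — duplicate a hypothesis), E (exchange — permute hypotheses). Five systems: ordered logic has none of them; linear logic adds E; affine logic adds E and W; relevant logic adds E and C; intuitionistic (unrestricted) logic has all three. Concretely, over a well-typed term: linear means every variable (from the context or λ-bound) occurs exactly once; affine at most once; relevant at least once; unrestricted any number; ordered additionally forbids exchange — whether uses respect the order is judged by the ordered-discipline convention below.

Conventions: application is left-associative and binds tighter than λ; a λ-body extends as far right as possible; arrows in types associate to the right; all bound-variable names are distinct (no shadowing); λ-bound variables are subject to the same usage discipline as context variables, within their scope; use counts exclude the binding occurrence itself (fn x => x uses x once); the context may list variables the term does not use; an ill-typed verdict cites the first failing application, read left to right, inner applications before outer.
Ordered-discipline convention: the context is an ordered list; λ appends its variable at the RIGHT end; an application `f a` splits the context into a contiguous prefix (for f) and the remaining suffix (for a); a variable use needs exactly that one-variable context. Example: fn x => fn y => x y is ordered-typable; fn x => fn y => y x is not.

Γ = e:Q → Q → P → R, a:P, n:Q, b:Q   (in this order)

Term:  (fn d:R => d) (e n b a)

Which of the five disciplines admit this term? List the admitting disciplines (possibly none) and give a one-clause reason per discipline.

admitted in: linear, affine, relevant, unrestricted
variable uses: e ×1, a ×1, n ×1, b ×1, d (λ-bound) ×1
order of uses: d, e, n, b, a
typing: the term checks, with type R
ordered: ✗ — no ordered split (uses run d, e, n, b, a)
linear: ✓ — single use per variable (e, a, n, b, d)
affine: ✓ — none of e, a, n, b, d used more than once
relevant: ✓ — none of e, a, n, b, d goes unused
unrestricted: ✓ — typability at R is all that's needed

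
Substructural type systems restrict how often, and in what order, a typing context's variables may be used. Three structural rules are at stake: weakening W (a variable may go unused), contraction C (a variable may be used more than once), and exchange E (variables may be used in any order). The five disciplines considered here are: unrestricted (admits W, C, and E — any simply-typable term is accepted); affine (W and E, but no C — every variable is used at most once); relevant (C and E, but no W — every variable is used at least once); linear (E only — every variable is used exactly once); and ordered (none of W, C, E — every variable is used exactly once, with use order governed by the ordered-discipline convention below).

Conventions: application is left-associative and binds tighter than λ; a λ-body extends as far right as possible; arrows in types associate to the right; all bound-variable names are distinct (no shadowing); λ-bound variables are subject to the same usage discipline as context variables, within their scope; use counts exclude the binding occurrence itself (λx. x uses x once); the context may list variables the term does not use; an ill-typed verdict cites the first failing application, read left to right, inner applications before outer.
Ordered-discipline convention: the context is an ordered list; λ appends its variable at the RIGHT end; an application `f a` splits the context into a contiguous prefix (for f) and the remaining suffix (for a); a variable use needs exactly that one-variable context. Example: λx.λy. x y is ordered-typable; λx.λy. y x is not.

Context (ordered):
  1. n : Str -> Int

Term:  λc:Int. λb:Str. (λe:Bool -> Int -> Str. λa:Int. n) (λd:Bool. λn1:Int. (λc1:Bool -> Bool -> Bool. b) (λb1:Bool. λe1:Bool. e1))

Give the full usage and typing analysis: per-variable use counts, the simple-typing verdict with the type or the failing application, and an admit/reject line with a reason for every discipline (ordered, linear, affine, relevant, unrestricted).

counts: n=1; c (λ-bound)=0; b (λ-bound)=1; e (λ-bound)=0; a (λ-bound)=0; d (λ-bound)=0; n1 (λ-bound)=0; c1 (λ-bound)=0; b1 (λ-bound)=0; e1 (λ-bound)=1
uses in reading order: n, b, e1
typing: ✓ — Int -> Str -> Int -> Str -> Int
ordered: ✗ — unused: c, e, a, d, n1, c1, b1 — weakening required
linear: ✗ — unused: c, e, a, d, n1, c1, b1 — weakening required
affine: ✓ — at most one use each (n, c, b, e, a, d, n1, c1, b1, e1)
relevant: ✗ — unused: c, e, a, d, n1, c1, b1 — weakening required
unrestricted: ✓ — well-typed at Int -> Str -> Int -> Str -> Int; no restrictions here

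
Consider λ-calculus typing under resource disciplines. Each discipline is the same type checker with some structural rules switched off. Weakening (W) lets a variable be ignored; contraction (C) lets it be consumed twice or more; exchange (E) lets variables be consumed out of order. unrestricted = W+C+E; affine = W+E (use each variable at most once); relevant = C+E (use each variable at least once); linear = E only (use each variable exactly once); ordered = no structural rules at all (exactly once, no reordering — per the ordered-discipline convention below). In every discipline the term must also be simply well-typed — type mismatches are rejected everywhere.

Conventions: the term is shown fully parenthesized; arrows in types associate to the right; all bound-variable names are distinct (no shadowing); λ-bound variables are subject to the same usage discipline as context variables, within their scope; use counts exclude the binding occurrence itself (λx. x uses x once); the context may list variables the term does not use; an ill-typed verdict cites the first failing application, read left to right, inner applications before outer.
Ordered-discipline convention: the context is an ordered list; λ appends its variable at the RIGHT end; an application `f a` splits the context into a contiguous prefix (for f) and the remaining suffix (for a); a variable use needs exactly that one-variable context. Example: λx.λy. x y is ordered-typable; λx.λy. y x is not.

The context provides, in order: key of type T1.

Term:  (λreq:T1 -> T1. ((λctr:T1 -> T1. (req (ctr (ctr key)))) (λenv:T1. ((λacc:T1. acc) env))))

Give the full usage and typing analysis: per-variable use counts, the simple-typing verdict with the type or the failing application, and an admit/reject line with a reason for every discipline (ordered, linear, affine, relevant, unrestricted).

use counts: key ×1, req (bound) ×1, ctr (bound) ×2, env (bound) ×1, acc (bound) ×1
order of uses: req, ctr, ctr, key, acc, env
typing: well-typed at (T1 -> T1) -> T1
ordered: ✗, needs contraction — ctr ×2
linear: ✗, needs contraction — ctr ×2
affine: ✗, needs contraction — ctr ×2
relevant: ✓, at least one use each (key, req, ctr, env, acc)
unrestricted: ✓, simply typable at (T1 -> T1) -> T1; W, C, E all held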